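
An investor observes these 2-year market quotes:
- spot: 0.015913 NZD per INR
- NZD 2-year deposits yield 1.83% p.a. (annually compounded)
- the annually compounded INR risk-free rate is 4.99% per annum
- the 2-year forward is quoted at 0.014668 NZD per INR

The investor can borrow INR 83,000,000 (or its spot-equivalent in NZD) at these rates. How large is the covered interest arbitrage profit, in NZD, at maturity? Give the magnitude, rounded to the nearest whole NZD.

T = 2 years.
Route A — deposit INR, sell forward: 83,000,000 × 1.10229001 × 0.014668 = NZD 1,341,976.36.
Route B — convert at spot, deposit NZD: 83,000,000 × 0.015913 × 1.03693489 = NZD 1,369,561.83.
The quoted forward undervalues INR, so borrow INR, convert to NZD at spot, deposit the NZD at 1.83%, and buy INR forward at 0.014668 to cover the loan.
The gap between the two covered legs is NZD 27,585.

NZD 27,585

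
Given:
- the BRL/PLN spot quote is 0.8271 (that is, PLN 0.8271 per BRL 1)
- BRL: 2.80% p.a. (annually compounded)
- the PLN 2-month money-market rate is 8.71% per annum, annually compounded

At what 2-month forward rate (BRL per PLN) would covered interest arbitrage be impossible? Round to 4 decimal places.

T = 2/12 years.
PLN accumulates by (1 + 0.0871)^(2/12) = 1.0140163.
BRL growth factor: (1 + 0.0280)^(2/12) = 1.0046131.
Forward (PLN per BRL) = 0.8271 × 1.0140163 / 1.0046131 = 0.8348417.
Invert for BRL per PLN: 1 / 0.8348417 = 1.1978.

1.1978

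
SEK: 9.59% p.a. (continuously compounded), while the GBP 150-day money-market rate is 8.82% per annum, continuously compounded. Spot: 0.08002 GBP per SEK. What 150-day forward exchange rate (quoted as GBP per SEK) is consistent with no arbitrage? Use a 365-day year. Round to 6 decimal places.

T = 150/365 years.
GBP accumulates by e^(0.0882×150/365) = 1.0369115.
SEK accumulates by e^(0.0959×150/365) = 1.0401979.
So F = 0.08002 × 1.0369115 / 1.0401979 = 0.07976718 (GBP/SEK).

0.079767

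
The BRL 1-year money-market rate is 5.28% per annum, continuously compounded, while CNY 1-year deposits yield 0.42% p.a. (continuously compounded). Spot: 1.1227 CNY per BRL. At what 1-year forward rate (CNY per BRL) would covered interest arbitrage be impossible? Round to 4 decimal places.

T = 1 year.
Growth of 1 CNY over T: e^(0.0042×1) = 1.0042088.
Growth of 1 BRL over T: e^(0.0528×1) = 1.0542188.
CIP: F = S · (grow CNY)/(grow BRL) = 1.1227 × 1.0042088/1.0542188 = 1.069441 CNY per BRL.

1.0694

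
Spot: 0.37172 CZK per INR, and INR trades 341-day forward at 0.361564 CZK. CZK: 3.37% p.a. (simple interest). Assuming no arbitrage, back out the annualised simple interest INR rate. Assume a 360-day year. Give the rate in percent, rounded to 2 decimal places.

6.43%

T = 341/360 years.
F/S = 0.361564/0.37172 = 0.9726784 = (growth of CZK) / (growth of INR).
The CZK side grows by 1 + 0.0337×341/360 = 1.0319214.
So the INR growth factor = 1.0609071.
(1.0609071 − 1)/T = 0.064301, i.e. 6.43%.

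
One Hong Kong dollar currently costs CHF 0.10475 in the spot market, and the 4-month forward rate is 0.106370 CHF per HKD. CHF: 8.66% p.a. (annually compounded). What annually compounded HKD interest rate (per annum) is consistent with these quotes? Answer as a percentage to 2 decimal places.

3.77%

T = 4/12 years.
By CIP, F/S equals the CHF-to-HKD growth ratio: 0.10637/0.10475 = 1.0154654.
The CHF side grows by (1 + 0.0866)^(4/12) = 1.0280713.
That pins the HKD growth at 1.0124139.
r = 1.0124139^(12/4) − 1 = 0.037706 → 3.77%.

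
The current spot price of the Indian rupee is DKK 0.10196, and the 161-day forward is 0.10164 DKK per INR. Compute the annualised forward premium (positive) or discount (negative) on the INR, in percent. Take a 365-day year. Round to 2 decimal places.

T = 161/365 years.
Period premium: (0.10164 − 0.10196)/0.10196 = -0.0031385.
Per annum: -0.0031385 / (161/365) = -0.007115 = -0.71%.

-0.71%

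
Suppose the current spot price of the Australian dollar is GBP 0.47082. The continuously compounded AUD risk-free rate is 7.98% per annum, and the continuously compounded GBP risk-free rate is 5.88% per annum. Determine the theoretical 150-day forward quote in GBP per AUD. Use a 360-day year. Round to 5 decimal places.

0.46672

T = 150/360 years.
Growth of 1 GBP over T: e^(0.0588×150/360) = 1.0248026.
AUD accumulates by e^(0.0798×150/360) = 1.033809.
Forward (GBP per AUD) = 0.47082 × 1.0248026 / 1.033809 = 0.4667183.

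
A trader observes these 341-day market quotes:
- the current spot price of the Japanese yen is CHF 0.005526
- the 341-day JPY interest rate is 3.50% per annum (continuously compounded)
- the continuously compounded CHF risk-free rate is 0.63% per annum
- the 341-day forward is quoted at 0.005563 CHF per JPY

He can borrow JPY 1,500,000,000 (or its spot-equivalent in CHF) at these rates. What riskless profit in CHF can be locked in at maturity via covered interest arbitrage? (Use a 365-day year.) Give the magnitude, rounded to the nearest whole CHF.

T = 341/365 years.
Keep in JPY, deliver into the forward: 1,500,000,000·1.033239105·0.005563 = CHF 8,621,863.71.
Swap to CHF now, deposit: 1,500,000,000·0.005526·1.005903109 = CHF 8,337,930.87.
The quoted forward overvalues JPY, so borrow CHF, buy JPY at spot, deposit the JPY at 3.50%, and sell the proceeds forward at 0.005563.
Profit = 8,621,863.71 − 8,337,930.87 = CHF 283,933.

CHF 283,933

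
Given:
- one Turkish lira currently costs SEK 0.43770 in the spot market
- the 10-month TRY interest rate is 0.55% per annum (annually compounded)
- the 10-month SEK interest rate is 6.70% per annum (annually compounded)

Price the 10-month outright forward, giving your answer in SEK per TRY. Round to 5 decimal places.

T = 10/12 years.
Growth of 1 SEK over T: (1 + 0.0670)^(10/12) = 1.0555294.
TRY accumulates by (1 + 0.0055)^(10/12) = 1.0045812.
So F = 0.4377 × 1.0555294 / 1.0045812 = 0.4598983 (SEK/TRY).

0.45990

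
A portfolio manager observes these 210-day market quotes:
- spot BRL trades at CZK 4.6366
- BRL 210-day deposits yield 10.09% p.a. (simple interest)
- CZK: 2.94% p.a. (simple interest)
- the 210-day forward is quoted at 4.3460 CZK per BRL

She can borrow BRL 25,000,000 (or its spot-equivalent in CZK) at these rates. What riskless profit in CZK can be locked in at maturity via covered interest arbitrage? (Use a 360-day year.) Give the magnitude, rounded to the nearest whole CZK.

T = 210/360 years.
Route A — deposit BRL, sell forward: 25,000,000 × 1.05885833333 × 4.3460 = CZK 115,044,957.92.
Route B — convert at spot, deposit CZK: 25,000,000 × 4.6366 × 1.017150 = CZK 117,902,942.25.
The quoted forward undervalues BRL, so borrow BRL, convert to CZK at spot, deposit the CZK at 2.94%, and buy BRL forward at 4.3460 to cover the loan.
The gap between the two covered legs is CZK 2,857,984.

CZK 2,857,984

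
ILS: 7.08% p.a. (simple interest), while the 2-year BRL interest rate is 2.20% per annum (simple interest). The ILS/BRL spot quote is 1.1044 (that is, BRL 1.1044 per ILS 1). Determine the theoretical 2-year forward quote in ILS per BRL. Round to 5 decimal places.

T = 2 years.
Growth of 1 BRL over T: 1 + 0.0220×2 = 1.044000.
ILS growth factor: 1 + 0.0708×2 = 1.141600.
CIP: F = S · (grow BRL)/(grow ILS) = 1.1044 × 1.044000/1.141600 = 1.009980 BRL per ILS.
Invert for ILS per BRL: 1 / 1.009980 = 0.99012.

0.99012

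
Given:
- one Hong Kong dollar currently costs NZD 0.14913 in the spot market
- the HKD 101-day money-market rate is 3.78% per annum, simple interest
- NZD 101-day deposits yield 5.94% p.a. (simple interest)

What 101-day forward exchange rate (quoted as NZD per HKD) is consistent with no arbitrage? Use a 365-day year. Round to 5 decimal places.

T = 101/365 years.
Growth of 1 NZD over T: 1 + 0.0594×101/365 = 1.0164367.
Growth of 1 HKD over T: 1 + 0.0378×101/365 = 1.0104597.
Forward (NZD per HKD) = 0.14913 × 1.0164367 / 1.0104597 = 0.1500121.

0.15001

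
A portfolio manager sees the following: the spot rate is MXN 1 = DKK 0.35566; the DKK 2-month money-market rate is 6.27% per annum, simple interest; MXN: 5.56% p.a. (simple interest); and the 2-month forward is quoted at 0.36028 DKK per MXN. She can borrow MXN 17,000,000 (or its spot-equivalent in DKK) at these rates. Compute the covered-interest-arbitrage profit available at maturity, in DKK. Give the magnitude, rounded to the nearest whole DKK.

DKK 72,113

T = 2/12 years.
Route A — deposit MXN, sell forward: 17,000,000 × 1.009266667 × 0.36028 = DKK 6,181,516.11.
Route B — convert at spot, deposit DKK: 17,000,000 × 0.35566 × 1.010450 = DKK 6,109,403.00.
The quoted forward overvalues MXN, so borrow DKK, buy MXN at spot, deposit the MXN at 5.56%, and sell the proceeds forward at 0.36028.
Profit = 6,181,516.11 − 6,109,403.00 = DKK 72,113.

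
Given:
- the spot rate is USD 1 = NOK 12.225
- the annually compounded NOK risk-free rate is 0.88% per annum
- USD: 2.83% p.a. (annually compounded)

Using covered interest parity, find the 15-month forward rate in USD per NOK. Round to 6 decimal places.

T = 15/12 years.
NOK growth factor: (1 + 0.0088)^(15/12) = 1.0110121.
USD growth factor: (1 + 0.0283)^(15/12) = 1.0354993.
So F = 12.225 × 1.0110121 / 1.0354993 = 11.93591 (NOK/USD).
Invert for USD per NOK: 1 / 11.93591 = 0.083781.

0.083781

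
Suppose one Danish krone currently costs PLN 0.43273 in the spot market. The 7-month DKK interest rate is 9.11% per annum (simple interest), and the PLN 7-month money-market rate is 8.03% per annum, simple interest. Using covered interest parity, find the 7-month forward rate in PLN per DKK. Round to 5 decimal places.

T = 7/12 years.
PLN accumulates by 1 + 0.0803×7/12 = 1.0468417.
DKK accumulates by 1 + 0.0911×7/12 = 1.0531417.
CIP: F = S · (grow PLN)/(grow DKK) = 0.43273 × 1.0468417/1.0531417 = 0.4301414 PLN per DKK.

0.43014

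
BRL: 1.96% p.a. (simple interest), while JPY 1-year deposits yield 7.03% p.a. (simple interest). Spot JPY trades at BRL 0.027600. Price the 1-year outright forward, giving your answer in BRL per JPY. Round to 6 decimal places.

T = 1 year.
BRL accumulates by 1 + 0.0196×1 = 1.019600.
JPY growth factor: 1 + 0.0703×1 = 1.070300.
So F = 0.0276 × 1.019600 / 1.070300 = 0.02629259 (BRL/JPY).

0.026293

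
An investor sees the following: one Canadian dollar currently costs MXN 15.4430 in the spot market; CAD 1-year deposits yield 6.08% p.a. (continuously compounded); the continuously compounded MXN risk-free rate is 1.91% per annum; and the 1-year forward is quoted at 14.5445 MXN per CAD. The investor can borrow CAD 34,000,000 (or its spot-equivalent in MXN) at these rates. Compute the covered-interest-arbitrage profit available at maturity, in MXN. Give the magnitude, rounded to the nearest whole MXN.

MXN 9,674,853

T = 1 year.
Keep in CAD, deliver into the forward: 34,000,000·1.06268635566·14.5445 = MXN 525,512,217.80.
Swap to MXN now, deposit: 34,000,000·15.4430·1.01928357188 = MXN 535,187,070.82.
The quoted forward undervalues CAD, so borrow CAD, convert to MXN at spot, deposit the MXN at 1.91%, and buy CAD forward at 14.5445 to cover the loan.
Profit = 535,187,070.82 − 525,512,217.80 = MXN 9,674,853.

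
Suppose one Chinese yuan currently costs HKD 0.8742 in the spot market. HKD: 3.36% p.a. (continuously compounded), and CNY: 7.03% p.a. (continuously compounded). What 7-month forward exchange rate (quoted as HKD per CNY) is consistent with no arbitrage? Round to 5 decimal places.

0.85568

T = 7/12 years.
HKD accumulates by e^(0.0336×7/12) = 1.0197933.
Growth of 1 CNY over T: e^(0.0703×7/12) = 1.0418608.
Forward (HKD per CNY) = 0.8742 × 1.0197933 / 1.0418608 = 0.8556837.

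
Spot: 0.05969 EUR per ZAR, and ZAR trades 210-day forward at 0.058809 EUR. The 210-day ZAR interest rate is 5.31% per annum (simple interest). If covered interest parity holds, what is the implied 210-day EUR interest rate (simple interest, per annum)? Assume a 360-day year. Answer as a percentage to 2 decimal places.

2.70%

T = 210/360 years.
CIP gives F = S · g_EUR/g_ZAR, so g_EUR/g_ZAR = 0.058809/0.05969 = 0.9852404.
The ZAR side grows by 1 + 0.0531×210/360 = 1.030975.
So the EUR growth factor = 1.0157582.
(1.0157582 − 1)/T = 0.027014, i.e. 2.70%.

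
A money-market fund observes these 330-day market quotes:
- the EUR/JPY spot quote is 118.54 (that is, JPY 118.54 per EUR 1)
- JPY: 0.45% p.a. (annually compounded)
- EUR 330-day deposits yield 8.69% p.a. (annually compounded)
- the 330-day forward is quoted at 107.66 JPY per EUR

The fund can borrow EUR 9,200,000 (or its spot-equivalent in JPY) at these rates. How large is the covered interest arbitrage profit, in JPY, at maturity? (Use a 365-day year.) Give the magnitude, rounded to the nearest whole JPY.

JPY 27,027,856

T = 330/365 years.
Keep in EUR, deliver into the forward: 9,200,000·1.078249720436·107.66 = JPY 1,067,976,157.10.
Swap to JPY now, deposit: 9,200,000·118.54·1.004067616799 = JPY 1,095,004,012.72.
The quoted forward undervalues EUR, so borrow EUR, convert to JPY at spot, deposit the JPY at 0.45%, and buy EUR forward at 107.66 to cover the loan.
Profit = 1,095,004,012.72 − 1,067,976,157.10 = JPY 27,027,856.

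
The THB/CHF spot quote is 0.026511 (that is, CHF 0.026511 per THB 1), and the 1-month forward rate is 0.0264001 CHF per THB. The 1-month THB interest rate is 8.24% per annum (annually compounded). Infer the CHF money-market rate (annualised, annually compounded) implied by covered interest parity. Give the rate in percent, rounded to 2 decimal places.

2.93%

T = 1/12 years.
F/S = 0.0264001/0.026511 = 0.9958168 = (growth of CHF) / (growth of THB).
THB growth factor: (1 + 0.0824)^(1/12) = 1.0066202.
So the CHF growth factor = 1.0024093.
r = 1.0024093^(12/1) − 1 = 0.029298 → 2.93%.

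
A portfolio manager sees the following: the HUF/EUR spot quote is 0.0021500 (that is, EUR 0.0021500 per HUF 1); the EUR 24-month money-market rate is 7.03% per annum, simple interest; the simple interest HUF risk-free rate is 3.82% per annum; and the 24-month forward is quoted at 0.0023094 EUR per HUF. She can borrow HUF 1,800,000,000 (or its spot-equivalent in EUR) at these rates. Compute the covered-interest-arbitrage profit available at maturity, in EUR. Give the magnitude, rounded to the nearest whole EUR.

T = 2 years.
Keep in HUF, deliver into the forward: 1,800,000,000·1.076400·0.0023094 = EUR 4,474,508.69.
Swap to EUR now, deposit: 1,800,000,000·0.0021500·1.140600 = EUR 4,414,122.00.
The quoted forward overvalues HUF, so borrow EUR, buy HUF at spot, deposit the HUF at 3.82%, and sell the proceeds forward at 0.0023094.
Arbitrage profit = |4,474,508.69 − 4,414,122.00| = EUR 60,387.

EUR 60,387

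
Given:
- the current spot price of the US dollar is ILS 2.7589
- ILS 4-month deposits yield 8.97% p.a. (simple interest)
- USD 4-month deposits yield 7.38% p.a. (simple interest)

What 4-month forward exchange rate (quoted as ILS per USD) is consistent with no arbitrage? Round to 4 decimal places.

2.7732

T = 4/12 years.
Growth of 1 ILS over T: 1 + 0.0897×4/12 = 1.029900.
Growth of 1 USD over T: 1 + 0.0738×4/12 = 1.024600.
Forward (ILS per USD) = 2.7589 × 1.029900 / 1.024600 = 2.773171.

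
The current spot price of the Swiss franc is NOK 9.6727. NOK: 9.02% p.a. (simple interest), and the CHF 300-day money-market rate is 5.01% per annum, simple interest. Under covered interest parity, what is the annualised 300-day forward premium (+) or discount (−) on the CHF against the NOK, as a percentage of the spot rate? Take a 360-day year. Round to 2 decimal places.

T = 300/360 years.
CIP forward (NOK per CHF) = 9.6727 × 1.0751667/1.041750 = 9.9829757.
(F − S)/S ÷ T = (9.9829757 − 9.6727)/9.6727/(300/360) = 0.038493 → 3.85%.

+3.85%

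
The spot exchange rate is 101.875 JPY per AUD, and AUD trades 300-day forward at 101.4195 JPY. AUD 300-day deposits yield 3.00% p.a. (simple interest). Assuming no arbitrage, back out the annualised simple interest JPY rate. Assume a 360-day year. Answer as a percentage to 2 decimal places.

2.45%

T = 300/360 years.
F/S = 101.4195/101.875 = 0.9955288 = (growth of JPY) / (growth of AUD).
AUD growth factor: 1 + 0.0300×300/360 = 1.025000.
That pins the JPY growth at 1.020417.
(1.020417 − 1)/T = 0.024500, i.e. 2.45%.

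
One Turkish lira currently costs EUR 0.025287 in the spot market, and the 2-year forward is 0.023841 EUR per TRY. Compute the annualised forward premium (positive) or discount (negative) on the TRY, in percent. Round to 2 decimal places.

T = 2 years.
(F − S)/S = (0.023841 − 0.025287)/0.025287 = -0.0571835.
Per annum: -0.0571835 / 2 = -0.028592 = -2.86%.

-2.86%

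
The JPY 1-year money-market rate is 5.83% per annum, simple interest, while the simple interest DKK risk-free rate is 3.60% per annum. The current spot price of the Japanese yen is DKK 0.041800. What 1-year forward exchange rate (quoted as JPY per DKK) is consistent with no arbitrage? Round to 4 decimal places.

24.4384

T = 1 year.
DKK growth factor: 1 + 0.0360×1 = 1.036000.
JPY accumulates by 1 + 0.0583×1 = 1.058300.
So F = 0.0418 × 1.036000 / 1.058300 = 0.040919210 (DKK/JPY).
Invert for JPY per DKK: 1 / 0.040919210 = 24.4384.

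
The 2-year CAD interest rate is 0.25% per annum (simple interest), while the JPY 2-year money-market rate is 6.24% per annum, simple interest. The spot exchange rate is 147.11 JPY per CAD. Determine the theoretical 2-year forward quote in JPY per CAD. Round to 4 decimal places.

164.6461

T = 2 years.
Growth of 1 JPY over T: 1 + 0.0624×2 = 1.124800.
CAD accumulates by 1 + 0.0025×2 = 1.005000.
Forward (JPY per CAD) = 147.11 × 1.124800 / 1.005000 = 164.646098.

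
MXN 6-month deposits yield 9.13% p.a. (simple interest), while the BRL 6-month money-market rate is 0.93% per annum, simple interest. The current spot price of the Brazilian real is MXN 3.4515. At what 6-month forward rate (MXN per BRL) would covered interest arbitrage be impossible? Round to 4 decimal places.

3.5924

T = 6/12 years.
MXN accumulates by 1 + 0.0913×6/12 = 1.045650.
BRL accumulates by 1 + 0.0093×6/12 = 1.004650.
So F = 3.4515 × 1.045650 / 1.004650 = 3.592357 (MXN/BRL).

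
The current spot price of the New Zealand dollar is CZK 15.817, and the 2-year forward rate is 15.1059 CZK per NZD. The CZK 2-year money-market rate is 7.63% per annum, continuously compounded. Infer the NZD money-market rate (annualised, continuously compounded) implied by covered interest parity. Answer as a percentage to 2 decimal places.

T = 2 years.
CIP gives F = S · g_CZK/g_NZD, so g_CZK/g_NZD = 15.1059/15.817 = 0.9550420.
CZK growth factor: e^(0.0763×2) = 1.1648589.
Hence g_NZD = 1.2196939.
r = ln(1.2196939)/2 = 0.099300 → 9.93%.

9.93%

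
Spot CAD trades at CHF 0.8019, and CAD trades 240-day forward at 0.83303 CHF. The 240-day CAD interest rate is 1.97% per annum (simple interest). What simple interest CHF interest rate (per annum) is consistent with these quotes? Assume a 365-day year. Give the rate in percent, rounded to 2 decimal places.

T = 240/365 years.
CIP gives F = S · g_CHF/g_CAD, so g_CHF/g_CAD = 0.83303/0.8019 = 1.0388203.
CAD growth factor: 1 + 0.0197×240/365 = 1.0129534.
That pins the CHF growth at 1.0522766.
(1.0522766 − 1)/T = 0.079504, i.e. 7.95%.

7.95%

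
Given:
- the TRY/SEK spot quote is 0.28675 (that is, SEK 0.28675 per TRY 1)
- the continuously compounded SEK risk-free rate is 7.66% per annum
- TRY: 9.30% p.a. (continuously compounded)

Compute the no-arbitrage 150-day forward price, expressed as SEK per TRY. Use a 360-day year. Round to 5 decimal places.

0.28480

T = 150/360 years.
SEK accumulates by e^(0.0766×150/360) = 1.0324315.
TRY accumulates by e^(0.0930×150/360) = 1.0395106.
CIP: F = S · (grow SEK)/(grow TRY) = 0.28675 × 1.0324315/1.0395106 = 0.2847972 SEK per TRY.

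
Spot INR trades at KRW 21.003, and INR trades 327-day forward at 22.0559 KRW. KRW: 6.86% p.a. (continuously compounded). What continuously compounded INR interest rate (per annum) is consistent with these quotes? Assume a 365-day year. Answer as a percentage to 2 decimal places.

T = 327/365 years.
F/S = 22.0559/21.003 = 1.0501309 = (growth of KRW) / (growth of INR).
The KRW side grows by e^(0.0686×327/365) = 1.0633859.
So the INR growth factor = 1.0126222.
Take logs: ln 1.0126222 / (327/365) = 0.014001, so 1.40%.

1.40%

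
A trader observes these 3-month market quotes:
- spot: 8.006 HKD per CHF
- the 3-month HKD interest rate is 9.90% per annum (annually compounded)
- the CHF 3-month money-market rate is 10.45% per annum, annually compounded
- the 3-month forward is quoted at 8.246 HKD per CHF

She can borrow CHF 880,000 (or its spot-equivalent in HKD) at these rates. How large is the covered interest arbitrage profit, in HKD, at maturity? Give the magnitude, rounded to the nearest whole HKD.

T = 3/12 years.
Keep in CHF, deliver into the forward: 880,000·1.025159475·8.246 = HKD 7,439,049.23.
Swap to HKD now, deposit: 880,000·8.006·1.023880857 = HKD 7,213,527.32.
The quoted forward overvalues CHF, so borrow HKD, buy CHF at spot, deposit the CHF at 10.45%, and sell the proceeds forward at 8.246.
Arbitrage profit = |7,439,049.23 − 7,213,527.32| = HKD 225,522.

HKD 225,522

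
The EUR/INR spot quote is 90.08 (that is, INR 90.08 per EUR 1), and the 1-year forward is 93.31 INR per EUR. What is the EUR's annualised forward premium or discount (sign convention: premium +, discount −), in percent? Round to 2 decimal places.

T = 1 year.
(F − S)/S = (93.31 − 90.08)/90.08 = 0.0358570.
×(1/T) gives 3.59% p.a.

+3.59%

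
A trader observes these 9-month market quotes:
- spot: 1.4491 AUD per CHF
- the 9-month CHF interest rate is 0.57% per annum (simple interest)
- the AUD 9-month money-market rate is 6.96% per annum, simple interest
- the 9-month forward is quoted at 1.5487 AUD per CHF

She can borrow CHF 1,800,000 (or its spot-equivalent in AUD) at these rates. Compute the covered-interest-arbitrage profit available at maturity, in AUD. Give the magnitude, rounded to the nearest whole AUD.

AUD 55,040

T = 9/12 years.
Invest the CHF and cover forward: 1,800,000 × 1.004275 × 1.5487 = AUD 2,799,577.25.
Convert at spot and invest in AUD: 1,800,000 × 1.4491 × 1.052200 = AUD 2,744,537.44.
The quoted forward overvalues CHF, so borrow AUD, buy CHF at spot, deposit the CHF at 0.57%, and sell the proceeds forward at 1.5487.
The gap between the two covered legs is AUD 55,040.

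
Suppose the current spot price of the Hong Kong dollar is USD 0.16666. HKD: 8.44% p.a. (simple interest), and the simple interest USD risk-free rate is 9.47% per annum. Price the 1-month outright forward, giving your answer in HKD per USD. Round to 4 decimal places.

5.9951

T = 1/12 years.
Growth of 1 USD over T: 1 + 0.0947×1/12 = 1.0078917.
HKD accumulates by 1 + 0.0844×1/12 = 1.0070333.
So F = 0.16666 × 1.0078917 / 1.0070333 = 0.1668021 (USD/HKD).
Quoted the other way: 1/0.1668021 = 5.9951 HKD per USD.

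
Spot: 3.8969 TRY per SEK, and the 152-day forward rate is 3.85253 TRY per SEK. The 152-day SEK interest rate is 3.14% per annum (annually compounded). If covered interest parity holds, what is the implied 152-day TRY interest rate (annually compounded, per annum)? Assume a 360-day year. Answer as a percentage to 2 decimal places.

0.38%

T = 152/360 years.
F/S = 3.85253/3.8969 = 0.9886140 = (growth of TRY) / (growth of SEK).
SEK growth factor: (1 + 0.0314)^(152/360) = 1.0131395.
That pins the TRY growth at 1.0016039.
Annualise: 1.0016039^(360/152) − 1 = 0.003803 = 0.38%.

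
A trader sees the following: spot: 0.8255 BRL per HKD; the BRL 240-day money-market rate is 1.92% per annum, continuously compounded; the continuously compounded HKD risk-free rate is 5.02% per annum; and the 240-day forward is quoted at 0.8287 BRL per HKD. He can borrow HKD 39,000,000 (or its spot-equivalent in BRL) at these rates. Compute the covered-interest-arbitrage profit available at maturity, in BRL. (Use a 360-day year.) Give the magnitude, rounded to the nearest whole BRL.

BRL 809,984

T = 240/360 years.
Route A — deposit HKD, sell forward: 39,000,000 × 1.0340329754 × 0.8287 = BRL 33,419,221.94.
Route B — convert at spot, deposit BRL: 39,000,000 × 0.8255 × 1.0128822706 = BRL 32,609,238.26.
The quoted forward overvalues HKD, so borrow BRL, buy HKD at spot, deposit the HKD at 5.02%, and sell the proceeds forward at 0.8287.
Arbitrage profit = |33,419,221.94 − 32,609,238.26| = BRL 809,984.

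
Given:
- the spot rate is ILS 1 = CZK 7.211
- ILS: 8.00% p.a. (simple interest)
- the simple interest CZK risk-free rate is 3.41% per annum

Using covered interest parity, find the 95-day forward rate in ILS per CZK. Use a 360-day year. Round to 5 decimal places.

T = 95/360 years.
CZK accumulates by 1 + 0.0341×95/360 = 1.0089986.
ILS growth factor: 1 + 0.0800×95/360 = 1.0211111.
Forward (CZK per ILS) = 7.211 × 1.0089986 / 1.0211111 = 7.125463.
Quoted the other way: 1/7.125463 = 0.14034 ILS per CZK.

0.14034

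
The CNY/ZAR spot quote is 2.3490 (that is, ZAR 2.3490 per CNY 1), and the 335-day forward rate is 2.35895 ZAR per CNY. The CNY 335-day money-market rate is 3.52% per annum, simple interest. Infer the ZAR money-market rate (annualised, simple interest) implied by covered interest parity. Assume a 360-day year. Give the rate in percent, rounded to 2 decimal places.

T = 335/360 years.
CIP gives F = S · g_ZAR/g_CNY, so g_ZAR/g_CNY = 2.35895/2.349 = 1.0042358.
The CNY side grows by 1 + 0.0352×335/360 = 1.0327556.
So the ZAR growth factor = 1.0371301.
r = (1.0371301 − 1)/(335/360) = 0.039901 → 3.99%.

3.99%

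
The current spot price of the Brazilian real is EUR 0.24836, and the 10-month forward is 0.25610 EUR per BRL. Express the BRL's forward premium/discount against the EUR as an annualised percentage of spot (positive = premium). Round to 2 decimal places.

T = 10/12 years.
BRL trades forward at +3.11644% vs spot over the period.
×(1/T) gives 3.74% p.a.

+3.74%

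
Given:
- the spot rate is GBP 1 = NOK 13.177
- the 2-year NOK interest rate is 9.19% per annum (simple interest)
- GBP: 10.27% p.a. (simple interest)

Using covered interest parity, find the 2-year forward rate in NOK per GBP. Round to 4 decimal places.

12.9409

T = 2 years.
NOK accumulates by 1 + 0.0919×2 = 1.183800.
Growth of 1 GBP over T: 1 + 0.1027×2 = 1.205400.
Forward (NOK per GBP) = 13.177 × 1.183800 / 1.205400 = 12.940877.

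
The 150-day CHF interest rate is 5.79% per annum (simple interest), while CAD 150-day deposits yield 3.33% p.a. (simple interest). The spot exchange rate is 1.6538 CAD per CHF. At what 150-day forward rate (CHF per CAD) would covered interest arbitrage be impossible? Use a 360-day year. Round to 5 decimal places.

T = 150/360 years.
CAD growth factor: 1 + 0.0333×150/360 = 1.013875.
CHF accumulates by 1 + 0.0579×150/360 = 1.024125.
Forward (CAD per CHF) = 1.6538 × 1.013875 / 1.024125 = 1.637248.
Quoted the other way: 1/1.637248 = 0.61078 CHF per CAD.

0.61078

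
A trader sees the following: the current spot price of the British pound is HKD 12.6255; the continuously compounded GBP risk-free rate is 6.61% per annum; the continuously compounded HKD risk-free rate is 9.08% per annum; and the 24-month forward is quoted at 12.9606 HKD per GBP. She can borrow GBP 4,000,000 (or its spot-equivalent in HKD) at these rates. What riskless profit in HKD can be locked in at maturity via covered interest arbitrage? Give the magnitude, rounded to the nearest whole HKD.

HKD 1,389,061

T = 2 years.
Route A — deposit GBP, sell forward: 4,000,000 × 1.1413365638 × 12.9606 = HKD 59,169,626.68.
Route B — convert at spot, deposit HKD: 4,000,000 × 12.6255 × 1.1991344442 = HKD 60,558,687.70.
The quoted forward undervalues GBP, so borrow GBP, convert to HKD at spot, deposit the HKD at 9.08%, and buy GBP forward at 12.9606 to cover the loan.
Arbitrage profit = |59,169,626.68 − 60,558,687.70| = HKD 1,389,061.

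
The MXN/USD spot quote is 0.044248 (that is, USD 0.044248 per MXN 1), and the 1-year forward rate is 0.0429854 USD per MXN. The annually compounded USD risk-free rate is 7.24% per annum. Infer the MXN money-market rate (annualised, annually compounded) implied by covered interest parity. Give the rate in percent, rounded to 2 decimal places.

T = 1 year.
CIP gives F = S · g_USD/g_MXN, so g_USD/g_MXN = 0.0429854/0.044248 = 0.9714654.
The USD side grows by (1 + 0.0724)^1 = 1.072400.
Hence g_MXN = 1.1038993.
Annualise: 1.1038993^(1/1) − 1 = 0.103899 = 10.39%.

10.39%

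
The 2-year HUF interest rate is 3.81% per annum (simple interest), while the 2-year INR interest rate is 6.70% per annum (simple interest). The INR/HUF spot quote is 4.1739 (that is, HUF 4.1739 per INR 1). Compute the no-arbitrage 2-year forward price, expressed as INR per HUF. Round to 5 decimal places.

T = 2 years.
Growth of 1 HUF over T: 1 + 0.0381×2 = 1.076200.
Growth of 1 INR over T: 1 + 0.0670×2 = 1.134000.
Forward (HUF per INR) = 4.1739 × 1.076200 / 1.134000 = 3.961156.
Invert for INR per HUF: 1 / 3.961156 = 0.25245.

0.25245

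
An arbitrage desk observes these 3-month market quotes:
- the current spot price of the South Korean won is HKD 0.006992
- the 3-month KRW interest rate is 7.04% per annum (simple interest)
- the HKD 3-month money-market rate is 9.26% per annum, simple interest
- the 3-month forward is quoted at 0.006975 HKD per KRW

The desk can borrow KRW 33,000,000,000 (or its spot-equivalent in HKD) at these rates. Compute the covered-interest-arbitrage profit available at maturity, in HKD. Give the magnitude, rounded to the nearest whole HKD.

HKD 1,851,458

T = 3/12 years.
Invest the KRW and cover forward: 33,000,000,000 × 1.017600 × 0.006975 = HKD 234,226,080.00.
Convert at spot and invest in HKD: 33,000,000,000 × 0.006992 × 1.023150 = HKD 236,077,538.40.
The quoted forward undervalues KRW, so borrow KRW, convert to HKD at spot, deposit the HKD at 9.26%, and buy KRW forward at 0.006975 to cover the loan.
Arbitrage profit = |234,226,080.00 − 236,077,538.40| = HKD 1,851,458.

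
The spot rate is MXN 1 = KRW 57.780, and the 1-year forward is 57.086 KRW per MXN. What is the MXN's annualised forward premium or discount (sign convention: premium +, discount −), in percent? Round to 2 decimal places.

-1.20%

T = 1 year.
Period premium: (57.086 − 57.78)/57.78 = -0.0120111.
Per annum: -0.0120111 / 1 = -0.012011 = -1.20%.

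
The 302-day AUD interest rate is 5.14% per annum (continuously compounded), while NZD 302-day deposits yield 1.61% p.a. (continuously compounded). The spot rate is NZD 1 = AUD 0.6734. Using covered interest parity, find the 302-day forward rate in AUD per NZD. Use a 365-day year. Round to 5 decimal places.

0.69336

T = 302/365 years.
Growth of 1 AUD over T: e^(0.0514×302/365) = 1.0434455.
Growth of 1 NZD over T: e^(0.0161×302/365) = 1.0134102.
So F = 0.6734 × 1.0434455 / 1.0134102 = 0.6933581 (AUD/NZD).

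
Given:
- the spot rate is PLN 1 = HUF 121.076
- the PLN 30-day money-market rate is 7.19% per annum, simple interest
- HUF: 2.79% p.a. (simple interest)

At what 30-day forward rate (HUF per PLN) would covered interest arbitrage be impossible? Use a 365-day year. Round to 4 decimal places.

T = 30/365 years.
HUF growth factor: 1 + 0.0279×30/365 = 1.002293151.
PLN growth factor: 1 + 0.0719×30/365 = 1.005909589.
Forward (HUF per PLN) = 121.076 × 1.002293151 / 1.005909589 = 120.640709.

120.6407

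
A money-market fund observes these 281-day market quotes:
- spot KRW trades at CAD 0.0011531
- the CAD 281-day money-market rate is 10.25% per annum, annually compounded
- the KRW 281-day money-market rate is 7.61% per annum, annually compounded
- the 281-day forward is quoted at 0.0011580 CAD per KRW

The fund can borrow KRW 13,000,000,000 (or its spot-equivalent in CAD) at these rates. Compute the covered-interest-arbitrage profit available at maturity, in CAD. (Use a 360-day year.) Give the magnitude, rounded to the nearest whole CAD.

CAD 235,705

T = 281/360 years.
Route A — deposit KRW, sell forward: 13,000,000,000 × 1.0589190184 × 0.0011580 = CAD 15,940,966.90.
Route B — convert at spot, deposit CAD: 13,000,000,000 × 0.0011531 × 1.0791426329 = CAD 16,176,671.81.
The quoted forward undervalues KRW, so borrow KRW, convert to CAD at spot, deposit the CAD at 10.25%, and buy KRW forward at 0.0011580 to cover the loan.
Arbitrage profit = |15,940,966.90 − 16,176,671.81| = CAD 235,705.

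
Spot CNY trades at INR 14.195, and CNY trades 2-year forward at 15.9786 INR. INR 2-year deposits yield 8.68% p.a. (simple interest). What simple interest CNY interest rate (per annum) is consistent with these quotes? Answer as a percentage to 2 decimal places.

T = 2 years.
By CIP, F/S equals the INR-to-CNY growth ratio: 15.9786/14.195 = 1.1256499.
The INR side grows by 1 + 0.0868×2 = 1.173600.
So the CNY growth factor = 1.0425977.
r = (1.0425977 − 1)/2 = 0.021299 → 2.13%.

2.13%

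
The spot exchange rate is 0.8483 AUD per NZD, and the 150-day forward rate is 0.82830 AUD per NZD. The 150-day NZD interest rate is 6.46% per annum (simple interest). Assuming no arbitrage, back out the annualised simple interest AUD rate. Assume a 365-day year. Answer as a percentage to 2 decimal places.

T = 150/365 years.
By CIP, F/S equals the AUD-to-NZD growth ratio: 0.8283/0.8483 = 0.9764234.
NZD growth factor: 1 + 0.0646×150/365 = 1.0265479.
That pins the AUD growth at 1.0023454.
(1.0023454 − 1)/T = 0.005707, i.e. 0.57%.

0.57%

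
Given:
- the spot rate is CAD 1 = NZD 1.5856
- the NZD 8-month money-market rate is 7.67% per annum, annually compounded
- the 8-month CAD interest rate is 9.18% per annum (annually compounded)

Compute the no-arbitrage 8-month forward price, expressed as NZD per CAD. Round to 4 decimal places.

1.5709

T = 8/12 years.
NZD accumulates by (1 + 0.0767)^(8/12) = 1.050501.
CAD accumulates by (1 + 0.0918)^(8/12) = 1.0602999.
So F = 1.5856 × 1.050501 / 1.0602999 = 1.570946 (NZD/CAD).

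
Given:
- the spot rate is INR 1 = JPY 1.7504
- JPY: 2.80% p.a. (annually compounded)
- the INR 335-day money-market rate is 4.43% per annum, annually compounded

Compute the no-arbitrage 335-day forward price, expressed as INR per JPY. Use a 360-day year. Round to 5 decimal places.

0.57972

T = 335/360 years.
JPY growth factor: (1 + 0.0280)^(335/360) = 1.0260305.
INR growth factor: (1 + 0.0443)^(335/360) = 1.0411612.
CIP: F = S · (grow JPY)/(grow INR) = 1.7504 × 1.0260305/1.0411612 = 1.724962 JPY per INR.
Invert for INR per JPY: 1 / 1.724962 = 0.57972.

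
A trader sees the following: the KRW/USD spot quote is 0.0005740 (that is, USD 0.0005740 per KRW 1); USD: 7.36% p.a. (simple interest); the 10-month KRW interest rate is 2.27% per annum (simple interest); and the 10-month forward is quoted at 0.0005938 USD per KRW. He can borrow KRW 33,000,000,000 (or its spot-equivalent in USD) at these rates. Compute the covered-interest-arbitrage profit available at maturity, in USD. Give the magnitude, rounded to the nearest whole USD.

USD 137,696

T = 10/12 years.
Keep in KRW, deliver into the forward: 33,000,000,000·1.0189166667·0.0005938 = USD 19,966,079.65.
Swap to USD now, deposit: 33,000,000,000·0.0005740·1.0613333333 = USD 20,103,776.00.
The quoted forward undervalues KRW, so borrow KRW, convert to USD at spot, deposit the USD at 7.36%, and buy KRW forward at 0.0005938 to cover the loan.
Arbitrage profit = |19,966,079.65 − 20,103,776.00| = USD 137,696.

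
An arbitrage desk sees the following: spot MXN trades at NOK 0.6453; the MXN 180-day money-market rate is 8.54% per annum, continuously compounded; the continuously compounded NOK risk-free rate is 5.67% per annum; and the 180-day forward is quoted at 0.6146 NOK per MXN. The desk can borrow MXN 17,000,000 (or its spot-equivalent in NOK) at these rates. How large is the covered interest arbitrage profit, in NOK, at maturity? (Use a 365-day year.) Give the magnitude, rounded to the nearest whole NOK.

NOK 383,547

T = 180/365 years.
Route A — deposit MXN, sell forward: 17,000,000 × 1.04301449 × 0.6146 = NOK 10,897,623.99.
Route B — convert at spot, deposit NOK: 17,000,000 × 0.6453 × 1.0283562399 = NOK 11,281,170.79.
The quoted forward undervalues MXN, so borrow MXN, convert to NOK at spot, deposit the NOK at 5.67%, and buy MXN forward at 0.6146 to cover the loan.
Profit = 11,281,170.79 − 10,897,623.99 = NOK 383,547.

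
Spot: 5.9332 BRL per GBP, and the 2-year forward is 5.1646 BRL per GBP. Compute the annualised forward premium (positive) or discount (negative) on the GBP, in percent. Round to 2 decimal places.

-6.48%

T = 2 years.
GBP trades forward at -12.95422% vs spot over the period.
×(1/T) gives -6.48% p.a.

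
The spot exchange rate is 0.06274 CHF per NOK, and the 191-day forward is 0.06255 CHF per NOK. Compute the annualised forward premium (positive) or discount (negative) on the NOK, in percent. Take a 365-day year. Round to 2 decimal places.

T = 191/365 years.
NOK trades forward at -0.30284% vs spot over the period.
Per annum: -0.0030284 / (191/365) = -0.005787 = -0.58%.

-0.58%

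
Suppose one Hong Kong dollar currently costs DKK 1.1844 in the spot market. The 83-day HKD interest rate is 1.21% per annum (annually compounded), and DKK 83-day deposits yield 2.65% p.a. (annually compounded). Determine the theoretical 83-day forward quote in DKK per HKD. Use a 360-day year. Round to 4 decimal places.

1.1883

T = 83/360 years.
DKK growth factor: (1 + 0.0265)^(83/360) = 1.0060484.
HKD growth factor: (1 + 0.0121)^(83/360) = 1.0027768.
So F = 1.1844 × 1.0060484 / 1.0027768 = 1.188264 (DKK/HKD).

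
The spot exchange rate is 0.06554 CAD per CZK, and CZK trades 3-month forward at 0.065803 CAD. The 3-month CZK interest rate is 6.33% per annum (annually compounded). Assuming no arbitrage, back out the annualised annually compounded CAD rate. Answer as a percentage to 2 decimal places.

T = 3/12 years.
CIP gives F = S · g_CAD/g_CZK, so g_CAD/g_CZK = 0.065803/0.06554 = 1.0040128.
CZK growth factor: (1 + 0.0633)^(3/12) = 1.0154626.
So the CAD growth factor = 1.0195374.
Annualise: 1.0195374^(12/3) − 1 = 0.080470 = 8.05%.

8.05%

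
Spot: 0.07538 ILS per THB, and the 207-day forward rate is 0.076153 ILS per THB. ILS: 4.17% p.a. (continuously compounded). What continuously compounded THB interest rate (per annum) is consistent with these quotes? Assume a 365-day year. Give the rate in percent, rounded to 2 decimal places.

2.37%

T = 207/365 years.
F/S = 0.076153/0.07538 = 1.0102547 = (growth of ILS) / (growth of THB).
ILS growth factor: e^(0.0417×207/365) = 1.0239309.
So the THB growth factor = 1.0135374.
r = ln(1.0135374)/(207/365) = 0.023710 → 2.37%.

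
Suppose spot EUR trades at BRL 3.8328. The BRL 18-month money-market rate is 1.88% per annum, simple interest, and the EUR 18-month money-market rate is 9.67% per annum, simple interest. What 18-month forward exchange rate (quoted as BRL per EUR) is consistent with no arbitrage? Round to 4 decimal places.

T = 18/12 years.
Growth of 1 BRL over T: 1 + 0.0188×18/12 = 1.028200.
EUR growth factor: 1 + 0.0967×18/12 = 1.145050.
Forward (BRL per EUR) = 3.8328 × 1.028200 / 1.145050 = 3.441671.

3.4417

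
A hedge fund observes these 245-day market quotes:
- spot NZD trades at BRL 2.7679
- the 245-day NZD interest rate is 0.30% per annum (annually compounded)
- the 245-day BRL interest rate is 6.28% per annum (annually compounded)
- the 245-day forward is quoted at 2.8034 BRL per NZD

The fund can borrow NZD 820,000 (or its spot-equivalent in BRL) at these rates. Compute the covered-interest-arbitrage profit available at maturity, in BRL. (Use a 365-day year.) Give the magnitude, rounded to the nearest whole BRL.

BRL 60,977

T = 245/365 years.
Keep in NZD, deliver into the forward: 820,000·1.002012707·2.8034 = BRL 2,303,414.79.
Swap to BRL now, deposit: 820,000·2.7679·1.041729942 = BRL 2,364,391.53.
The quoted forward undervalues NZD, so borrow NZD, convert to BRL at spot, deposit the BRL at 6.28%, and buy NZD forward at 2.8034 to cover the loan.
Profit = 2,364,391.53 − 2,303,414.79 = BRL 60,977.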